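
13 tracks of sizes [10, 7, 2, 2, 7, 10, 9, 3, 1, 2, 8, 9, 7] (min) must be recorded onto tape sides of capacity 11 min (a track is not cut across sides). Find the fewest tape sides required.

Total = 10 + 10 + 9 + 9 + 8 + 7 + 7 + 7 + 3 + 2 + 2 + 2 + 1 = 77 min.
Lower bound: ⌈77/11⌉ = 7 tape sides.
Also, 8 tracks each exceed 11/2 min, and no two of those can share a side, so at least 8 tape sides are needed.
A packing using 8 tape sides:
  side 1: 10 + 1 = 11
  side 2: 10 = 10
  side 3: 9 + 2 = 11
  side 4: 9 + 2 = 11
  side 5: 8 + 3 = 11
  side 6: 7 + 2 = 9
  side 7: 7 = 7
  side 8: 7 = 7
This matches the lower bound, so 8 is optimal.

8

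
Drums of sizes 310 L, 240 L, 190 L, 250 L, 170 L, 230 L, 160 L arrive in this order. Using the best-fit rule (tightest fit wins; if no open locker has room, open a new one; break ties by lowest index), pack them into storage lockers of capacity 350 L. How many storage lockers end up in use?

6

  310 → locker 1 (new)  [load 310/350]
  240 → locker 2 (new)  [load 240/350]
  190 → locker 3 (new)  [load 190/350]
  250 → locker 4 (new)  [load 250/350]
  170 → locker 5 (new)  [load 170/350]
  230 → locker 6 (new)  [load 230/350]
  160 → locker 3  [load 350/350]
6 storage lockers opened.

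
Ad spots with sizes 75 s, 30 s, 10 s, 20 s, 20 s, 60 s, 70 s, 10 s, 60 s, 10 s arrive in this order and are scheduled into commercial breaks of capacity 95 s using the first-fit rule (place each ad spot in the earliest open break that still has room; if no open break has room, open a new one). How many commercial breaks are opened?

5

  75 → break 1 (new)  [load 75/95]
  30 → break 2 (new)  [load 30/95]
  10 → break 1  [load 85/95]
  20 → break 2  [load 50/95]
  20 → break 2  [load 70/95]
  60 → break 3 (new)  [load 60/95]
  70 → break 4 (new)  [load 70/95]
  10 → break 1  [load 95/95]
  60 → break 5 (new)  [load 60/95]
  10 → break 2  [load 80/95]
5 commercial breaks opened.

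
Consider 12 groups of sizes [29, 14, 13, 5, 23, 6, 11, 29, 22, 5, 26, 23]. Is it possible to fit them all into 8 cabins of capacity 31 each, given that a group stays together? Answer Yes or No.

A valid assignment using 8 cabins:
  cabin 1: 29 = 29
  cabin 2: 29 = 29
  cabin 3: 26 + 5 = 31
  cabin 4: 23 + 6 = 29
  cabin 5: 23 + 5 = 28
  cabin 6: 22 = 22
  cabin 7: 14 + 13 = 27
  cabin 8: 11 = 11
Every load is within 31, so 8 cabins suffice.

Yes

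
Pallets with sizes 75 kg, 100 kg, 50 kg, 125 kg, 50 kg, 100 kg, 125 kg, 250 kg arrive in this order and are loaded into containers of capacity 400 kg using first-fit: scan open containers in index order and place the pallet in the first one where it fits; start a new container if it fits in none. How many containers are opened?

  75 → container 1 (new)  [load 75/400]
  100 → container 1  [load 175/400]
  50 → container 1  [load 225/400]
  125 → container 1  [load 350/400]
  50 → container 1  [load 400/400]
  100 → container 2 (new)  [load 100/400]
  125 → container 2  [load 225/400]
  250 → container 3 (new)  [load 250/400]
3 containers opened.

3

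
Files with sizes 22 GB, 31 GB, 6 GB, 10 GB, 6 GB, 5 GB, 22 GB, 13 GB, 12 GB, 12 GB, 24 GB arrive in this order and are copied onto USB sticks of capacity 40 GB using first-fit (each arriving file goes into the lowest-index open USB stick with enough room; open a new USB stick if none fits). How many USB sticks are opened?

  22 → USB stick 1 (new)  [load 22/40]
  31 → USB stick 2 (new)  [load 31/40]
  6 → USB stick 1  [load 28/40]
  10 → USB stick 1  [load 38/40]
  6 → USB stick 2  [load 37/40]
  5 → USB stick 3 (new)  [load 5/40]
  22 → USB stick 3  [load 27/40]
  13 → USB stick 3  [load 40/40]
  12 → USB stick 4 (new)  [load 12/40]
  12 → USB stick 4  [load 24/40]
  24 → USB stick 5 (new)  [load 24/40]
5 USB sticks opened.

5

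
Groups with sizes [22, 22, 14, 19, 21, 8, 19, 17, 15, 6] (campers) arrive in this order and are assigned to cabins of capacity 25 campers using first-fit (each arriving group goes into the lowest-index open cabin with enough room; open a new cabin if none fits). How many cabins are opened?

  22 → cabin 1 (new)  [load 22/25]
  22 → cabin 2 (new)  [load 22/25]
  14 → cabin 3 (new)  [load 14/25]
  19 → cabin 4 (new)  [load 19/25]
  21 → cabin 5 (new)  [load 21/25]
  8 → cabin 3  [load 22/25]
  19 → cabin 6 (new)  [load 19/25]
  17 → cabin 7 (new)  [load 17/25]
  15 → cabin 8 (new)  [load 15/25]
  6 → cabin 4  [load 25/25]
8 cabins opened.

8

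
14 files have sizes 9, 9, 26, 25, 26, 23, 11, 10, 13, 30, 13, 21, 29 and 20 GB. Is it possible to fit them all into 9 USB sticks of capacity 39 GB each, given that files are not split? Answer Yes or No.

Yes

A valid assignment using 8 USB sticks:
  USB stick 1: 30 + 9 = 39
  USB stick 2: 29 + 10 = 39
  USB stick 3: 26 + 13 = 39
  USB stick 4: 26 + 13 = 39
  USB stick 5: 25 + 11 = 36
  USB stick 6: 23 + 9 = 32
  USB stick 7: 21 = 21
  USB stick 8: 20 = 20
That uses only 8 ≤ 9, so 9 USB sticks are enough.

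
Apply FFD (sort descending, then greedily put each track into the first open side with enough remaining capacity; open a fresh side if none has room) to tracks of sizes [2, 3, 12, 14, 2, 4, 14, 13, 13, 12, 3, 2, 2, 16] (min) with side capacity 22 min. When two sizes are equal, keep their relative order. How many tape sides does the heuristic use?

Sorted descending: 16, 14, 14, 13, 13, 12, 12, 4, 3, 3, 2, 2, 2, 2.
  16 → side 1 (new)  [load 16/22]
  14 → side 2 (new)  [load 14/22]
  14 → side 3 (new)  [load 14/22]
  13 → side 4 (new)  [load 13/22]
  13 → side 5 (new)  [load 13/22]
  12 → side 6 (new)  [load 12/22]
  12 → side 7 (new)  [load 12/22]
  4 → side 1  [load 20/22]
  3 → side 2  [load 17/22]
  3 → side 2  [load 20/22]
  2 → side 1  [load 22/22]
  2 → side 2  [load 22/22]
  2 → side 3  [load 16/22]
  2 → side 3  [load 18/22]
7 tape sides opened.

7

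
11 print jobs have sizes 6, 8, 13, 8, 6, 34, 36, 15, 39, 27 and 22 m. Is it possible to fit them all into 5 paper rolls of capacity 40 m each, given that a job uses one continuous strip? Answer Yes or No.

Total = 214 m; ⌈214/40⌉ = 6.
At least 6 paper rolls are required, but only 5 are allowed.

No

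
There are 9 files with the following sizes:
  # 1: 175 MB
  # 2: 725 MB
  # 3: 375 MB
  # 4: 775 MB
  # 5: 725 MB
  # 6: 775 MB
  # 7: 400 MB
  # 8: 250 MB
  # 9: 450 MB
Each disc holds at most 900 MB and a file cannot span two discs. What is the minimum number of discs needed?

6

Total = 775 + 775 + 725 + 725 + 450 + 400 + 375 + 250 + 175 = 4650 MB.
Lower bound: ⌈4650/900⌉ = 6 discs.
A packing using 6 discs:
  disc 1: 775 = 775
  disc 2: 775 = 775
  disc 3: 725 + 175 = 900
  disc 4: 725 = 725
  disc 5: 450 + 400 = 850
  disc 6: 375 + 250 = 625
This matches the lower bound, so 6 is optimal.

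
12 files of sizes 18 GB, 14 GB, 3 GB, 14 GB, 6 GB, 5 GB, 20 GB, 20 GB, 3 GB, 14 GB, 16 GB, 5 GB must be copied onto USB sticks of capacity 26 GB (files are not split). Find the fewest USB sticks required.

7

Total = 20 + 20 + 18 + 16 + 14 + 14 + 14 + 6 + 5 + 5 + 3 + 3 = 138 GB.
Lower bound: ⌈138/26⌉ = 6 USB sticks.
Also, 7 files each exceed 13 GB, and no two of those can share a USB stick, so at least 7 USB sticks are needed.
A packing using 7 USB sticks:
  USB stick 1: 20 + 6 = 26
  USB stick 2: 20 + 5 = 25
  USB stick 3: 18 + 5 + 3 = 26
  USB stick 4: 16 + 3 = 19
  USB stick 5: 14 = 14
  USB stick 6: 14 = 14
  USB stick 7: 14 = 14
This matches the lower bound, so 7 is optimal.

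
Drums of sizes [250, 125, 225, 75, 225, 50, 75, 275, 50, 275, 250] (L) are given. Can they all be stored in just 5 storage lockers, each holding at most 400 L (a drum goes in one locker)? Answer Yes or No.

No

Total = 1875 L; ⌈1875/400⌉ = 5.
6 drums each exceed half the capacity and cannot share a locker, forcing at least 6 storage lockers.
At least 6 storage lockers are required, but only 5 are allowed.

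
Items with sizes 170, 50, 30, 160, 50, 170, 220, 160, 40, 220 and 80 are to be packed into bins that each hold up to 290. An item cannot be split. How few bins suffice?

Total = 220 + 220 + 170 + 170 + 160 + 160 + 80 + 50 + 50 + 40 + 30 = 1350.
Lower bound: ⌈1350/290⌉ = 5 bins.
Also, 6 items each exceed 145, and no two of those can share a bin, so at least 6 bins are needed.
A packing using 6 bins:
  bin 1: 220 + 50 = 270
  bin 2: 220 + 50 = 270
  bin 3: 170 + 80 + 40 = 290
  bin 4: 170 + 30 = 200
  bin 5: 160 = 160
  bin 6: 160 = 160
This matches the lower bound, so 6 is optimal.

6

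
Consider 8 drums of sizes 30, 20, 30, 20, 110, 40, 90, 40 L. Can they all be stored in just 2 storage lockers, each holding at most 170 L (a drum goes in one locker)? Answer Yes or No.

No

Total = 380 L; ⌈380/170⌉ = 3.
At least 3 storage lockers are required, but only 2 are allowed.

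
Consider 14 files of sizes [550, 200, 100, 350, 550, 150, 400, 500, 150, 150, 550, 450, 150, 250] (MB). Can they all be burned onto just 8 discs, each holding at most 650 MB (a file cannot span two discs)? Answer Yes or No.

Yes

A valid assignment using 8 discs:
  disc 1: 550 + 100 = 650
  disc 2: 550 = 550
  disc 3: 550 = 550
  disc 4: 500 + 150 = 650
  disc 5: 450 + 200 = 650
  disc 6: 400 + 250 = 650
  disc 7: 350 + 150 + 150 = 650
  disc 8: 150 = 150
Every load is within 650 MB, so 8 discs suffice.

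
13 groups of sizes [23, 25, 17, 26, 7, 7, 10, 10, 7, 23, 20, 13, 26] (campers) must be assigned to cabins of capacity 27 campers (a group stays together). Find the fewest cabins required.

9

Total = 26 + 26 + 25 + 23 + 23 + 20 + 17 + 13 + 10 + 10 + 7 + 7 + 7 = 214 campers.
Lower bound: ⌈214/27⌉ = 8 cabins.
A packing using 9 cabins:
  cabin 1: 26 = 26
  cabin 2: 26 = 26
  cabin 3: 25 = 25
  cabin 4: 23 = 23
  cabin 5: 23 = 23
  cabin 6: 20 + 7 = 27
  cabin 7: 17 + 10 = 27
  cabin 8: 13 + 10 = 23
  cabin 9: 7 + 7 = 14
No arrangement into 8 cabins stays within capacity, so 9 is optimal.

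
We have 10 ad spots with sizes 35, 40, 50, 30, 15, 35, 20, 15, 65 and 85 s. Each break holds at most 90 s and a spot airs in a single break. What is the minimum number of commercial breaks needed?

5

Total = 85 + 65 + 50 + 40 + 35 + 35 + 30 + 20 + 15 + 15 = 390 s.
Lower bound: ⌈390/90⌉ = 5 commercial breaks.
A packing using 5 commercial breaks:
  break 1: 85 = 85
  break 2: 65 + 20 = 85
  break 3: 50 + 40 = 90
  break 4: 35 + 35 + 15 = 85
  break 5: 30 + 15 = 45
This matches the lower bound, so 5 is optimal.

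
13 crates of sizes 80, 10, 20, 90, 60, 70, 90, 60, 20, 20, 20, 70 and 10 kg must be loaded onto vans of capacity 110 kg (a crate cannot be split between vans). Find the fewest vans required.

7

Total = 90 + 90 + 80 + 70 + 70 + 60 + 60 + 20 + 20 + 20 + 20 + 10 + 10 = 620 kg.
Lower bound: ⌈620/110⌉ = 6 vans.
Also, 7 crates each exceed 55 kg, and no two of those can share a van, so at least 7 vans are needed.
A packing using 7 vans:
  van 1: 90 + 20 = 110
  van 2: 90 + 20 = 110
  van 3: 80 + 20 + 10 = 110
  van 4: 70 + 20 + 10 = 100
  van 5: 70 = 70
  van 6: 60 = 60
  van 7: 60 = 60
This matches the lower bound, so 7 is optimal.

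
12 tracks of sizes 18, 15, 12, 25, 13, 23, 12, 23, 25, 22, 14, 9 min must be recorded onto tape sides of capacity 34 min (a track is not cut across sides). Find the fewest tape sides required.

8

Total = 25 + 25 + 23 + 23 + 22 + 18 + 15 + 14 + 13 + 12 + 12 + 9 = 211 min.
Lower bound: ⌈211/34⌉ = 7 tape sides.
A packing using 8 tape sides:
  side 1: 25 + 9 = 34
  side 2: 25 = 25
  side 3: 23 = 23
  side 4: 23 = 23
  side 5: 22 + 12 = 34
  side 6: 18 + 15 = 33
  side 7: 14 + 13 = 27
  side 8: 12 = 12
No arrangement into 7 tape sides stays within capacity, so 8 is optimal.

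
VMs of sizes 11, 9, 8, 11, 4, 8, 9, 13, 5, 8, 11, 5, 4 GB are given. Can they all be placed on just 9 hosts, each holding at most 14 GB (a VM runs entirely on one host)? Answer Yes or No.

A valid assignment using 9 hosts:
  host 1: 13 = 13
  host 2: 11 = 11
  host 3: 11 = 11
  host 4: 11 = 11
  host 5: 9 + 5 = 14
  host 6: 9 + 5 = 14
  host 7: 8 + 4 = 12
  host 8: 8 + 4 = 12
  host 9: 8 = 8
Every load is within 14 GB, so 9 hosts suffice.

Yes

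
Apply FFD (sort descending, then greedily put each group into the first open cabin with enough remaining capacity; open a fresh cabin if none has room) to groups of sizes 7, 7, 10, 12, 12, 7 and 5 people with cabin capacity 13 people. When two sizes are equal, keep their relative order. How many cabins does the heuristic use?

Sorted descending: 12, 12, 10, 7, 7, 7, 5.
  12 → cabin 1 (new)  [load 12/13]
  12 → cabin 2 (new)  [load 12/13]
  10 → cabin 3 (new)  [load 10/13]
  7 → cabin 4 (new)  [load 7/13]
  7 → cabin 5 (new)  [load 7/13]
  7 → cabin 6 (new)  [load 7/13]
  5 → cabin 4  [load 12/13]
6 cabins opened.

6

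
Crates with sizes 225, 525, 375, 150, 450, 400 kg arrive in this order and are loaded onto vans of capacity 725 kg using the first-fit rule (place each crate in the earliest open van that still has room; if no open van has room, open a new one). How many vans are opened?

  225 → van 1 (new)  [load 225/725]
  525 → van 2 (new)  [load 525/725]
  375 → van 1  [load 600/725]
  150 → van 2  [load 675/725]
  450 → van 3 (new)  [load 450/725]
  400 → van 4 (new)  [load 400/725]
4 vans opened.

4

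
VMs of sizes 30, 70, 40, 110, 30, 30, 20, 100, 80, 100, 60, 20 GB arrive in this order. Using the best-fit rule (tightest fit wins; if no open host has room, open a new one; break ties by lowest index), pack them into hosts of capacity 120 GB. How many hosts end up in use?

  30 → host 1 (new)  [load 30/120]
  70 → host 1  [load 100/120]
  40 → host 2 (new)  [load 40/120]
  110 → host 3 (new)  [load 110/120]
  30 → host 2  [load 70/120]
  30 → host 2  [load 100/120]
  20 → host 1  [load 120/120]
  100 → host 4 (new)  [load 100/120]
  80 → host 5 (new)  [load 80/120]
  100 → host 6 (new)  [load 100/120]
  60 → host 7 (new)  [load 60/120]
  20 → host 2  [load 120/120]
7 hosts opened.

7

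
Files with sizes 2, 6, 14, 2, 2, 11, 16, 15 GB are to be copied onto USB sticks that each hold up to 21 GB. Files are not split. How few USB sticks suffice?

Total = 16 + 15 + 14 + 11 + 6 + 2 + 2 + 2 = 68 GB.
Lower bound: ⌈68/21⌉ = 4 USB sticks.
A packing using 4 USB sticks:
  USB stick 1: 16 + 2 + 2 = 20
  USB stick 2: 15 + 6 = 21
  USB stick 3: 14 + 2 = 16
  USB stick 4: 11 = 11
This matches the lower bound, so 4 is optimal.

4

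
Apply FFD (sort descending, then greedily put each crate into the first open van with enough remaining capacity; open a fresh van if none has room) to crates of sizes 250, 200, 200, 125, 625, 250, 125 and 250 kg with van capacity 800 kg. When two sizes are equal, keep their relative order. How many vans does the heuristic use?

Sorted descending: 625, 250, 250, 250, 200, 200, 125, 125.
  625 → van 1 (new)  [load 625/800]
  250 → van 2 (new)  [load 250/800]
  250 → van 2  [load 500/800]
  250 → van 2  [load 750/800]
  200 → van 3 (new)  [load 200/800]
  200 → van 3  [load 400/800]
  125 → van 1  [load 750/800]
  125 → van 3  [load 525/800]
3 vans opened.

3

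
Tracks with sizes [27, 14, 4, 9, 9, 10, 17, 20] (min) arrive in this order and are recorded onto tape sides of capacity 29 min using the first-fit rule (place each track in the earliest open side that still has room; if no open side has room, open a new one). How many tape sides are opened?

  27 → side 1 (new)  [load 27/29]
  14 → side 2 (new)  [load 14/29]
  4 → side 2  [load 18/29]
  9 → side 2  [load 27/29]
  9 → side 3 (new)  [load 9/29]
  10 → side 3  [load 19/29]
  17 → side 4 (new)  [load 17/29]
  20 → side 5 (new)  [load 20/29]
5 tape sides opened.

5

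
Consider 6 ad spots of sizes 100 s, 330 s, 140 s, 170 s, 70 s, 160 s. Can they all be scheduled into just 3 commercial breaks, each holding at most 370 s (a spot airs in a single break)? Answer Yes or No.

A valid assignment using 3 commercial breaks:
  break 1: 330 = 330
  break 2: 170 + 160 = 330
  break 3: 140 + 100 + 70 = 310
Every load is within 370 s, so 3 commercial breaks suffice.

Yes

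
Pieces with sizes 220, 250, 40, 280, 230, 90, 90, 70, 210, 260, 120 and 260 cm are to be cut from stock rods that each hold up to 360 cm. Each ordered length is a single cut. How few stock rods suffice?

7

Total = 280 + 260 + 260 + 250 + 230 + 220 + 210 + 120 + 90 + 90 + 70 + 40 = 2120 cm.
Lower bound: ⌈2120/360⌉ = 6 stock rods.
Also, 7 pieces each exceed 180 cm, and no two of those can share a stock rod, so at least 7 stock rods are needed.
A packing using 7 stock rods:
  stock rod 1: 280 + 70 = 350
  stock rod 2: 260 + 90 = 350
  stock rod 3: 260 + 90 = 350
  stock rod 4: 250 + 40 = 290
  stock rod 5: 230 + 120 = 350
  stock rod 6: 220 = 220
  stock rod 7: 210 = 210
This matches the lower bound, so 7 is optimal.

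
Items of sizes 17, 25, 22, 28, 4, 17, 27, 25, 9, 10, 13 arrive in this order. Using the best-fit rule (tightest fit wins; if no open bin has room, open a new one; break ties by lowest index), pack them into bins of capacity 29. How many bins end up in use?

8

  17 → bin 1 (new)  [load 17/29]
  25 → bin 2 (new)  [load 25/29]
  22 → bin 3 (new)  [load 22/29]
  28 → bin 4 (new)  [load 28/29]
  4 → bin 2  [load 29/29]
  17 → bin 5 (new)  [load 17/29]
  27 → bin 6 (new)  [load 27/29]
  25 → bin 7 (new)  [load 25/29]
  9 → bin 1  [load 26/29]
  10 → bin 5  [load 27/29]
  13 → bin 8 (new)  [load 13/29]
8 bins opened.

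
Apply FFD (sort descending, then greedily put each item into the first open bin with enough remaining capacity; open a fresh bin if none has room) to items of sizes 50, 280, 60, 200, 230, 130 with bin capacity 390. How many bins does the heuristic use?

3

Sorted descending: 280, 230, 200, 130, 60, 50.
  280 → bin 1 (new)  [load 280/390]
  230 → bin 2 (new)  [load 230/390]
  200 → bin 3 (new)  [load 200/390]
  130 → bin 2  [load 360/390]
  60 → bin 1  [load 340/390]
  50 → bin 1  [load 390/390]
3 bins opened.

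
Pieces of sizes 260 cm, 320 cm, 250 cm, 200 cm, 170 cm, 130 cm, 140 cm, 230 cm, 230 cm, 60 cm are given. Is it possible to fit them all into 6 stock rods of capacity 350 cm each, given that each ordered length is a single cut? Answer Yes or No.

No

Total = 1990 cm; ⌈1990/350⌉ = 6.
The bound of 6 does not rule out 6, but exhaustive search shows no assignment into 6 stock rods of capacity 350 cm exists — the minimum is 7.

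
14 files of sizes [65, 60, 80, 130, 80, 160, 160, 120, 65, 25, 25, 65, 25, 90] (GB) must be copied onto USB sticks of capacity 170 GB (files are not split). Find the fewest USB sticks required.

8

Total = 160 + 160 + 130 + 120 + 90 + 80 + 80 + 65 + 65 + 65 + 60 + 25 + 25 + 25 = 1150 GB.
Lower bound: ⌈1150/170⌉ = 7 USB sticks.
A packing using 8 USB sticks:
  USB stick 1: 160 = 160
  USB stick 2: 160 = 160
  USB stick 3: 130 + 25 = 155
  USB stick 4: 120 + 25 + 25 = 170
  USB stick 5: 90 + 80 = 170
  USB stick 6: 80 + 65 = 145
  USB stick 7: 65 + 65 = 130
  USB stick 8: 60 = 60
No arrangement into 7 USB sticks stays within capacity, so 8 is optimal.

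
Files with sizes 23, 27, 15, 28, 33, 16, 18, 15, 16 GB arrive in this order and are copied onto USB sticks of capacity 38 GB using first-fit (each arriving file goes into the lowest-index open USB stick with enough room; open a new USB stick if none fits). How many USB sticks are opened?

6

  23 → USB stick 1 (new)  [load 23/38]
  27 → USB stick 2 (new)  [load 27/38]
  15 → USB stick 1  [load 38/38]
  28 → USB stick 3 (new)  [load 28/38]
  33 → USB stick 4 (new)  [load 33/38]
  16 → USB stick 5 (new)  [load 16/38]
  18 → USB stick 5  [load 34/38]
  15 → USB stick 6 (new)  [load 15/38]
  16 → USB stick 6  [load 31/38]
6 USB sticks opened.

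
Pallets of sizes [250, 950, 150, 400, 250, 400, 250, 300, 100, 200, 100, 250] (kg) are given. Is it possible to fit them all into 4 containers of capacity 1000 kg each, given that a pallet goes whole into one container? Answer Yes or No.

A valid assignment using 4 containers:
  container 1: 950 = 950
  container 2: 400 + 400 + 200 = 1000
  container 3: 300 + 250 + 250 + 150 = 950
  container 4: 250 + 250 + 100 + 100 = 700
Every load is within 1000 kg, so 4 containers suffice.

Yes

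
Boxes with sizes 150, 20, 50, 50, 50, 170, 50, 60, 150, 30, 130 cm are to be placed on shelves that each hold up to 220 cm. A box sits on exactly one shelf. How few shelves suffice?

5

Total = 170 + 150 + 150 + 130 + 60 + 50 + 50 + 50 + 50 + 30 + 20 = 910 cm.
Lower bound: ⌈910/220⌉ = 5 shelves.
A packing using 5 shelves:
  shelf 1: 170 + 50 = 220
  shelf 2: 150 + 60 = 210
  shelf 3: 150 + 50 + 20 = 220
  shelf 4: 130 + 50 + 30 = 210
  shelf 5: 50 = 50
This matches the lower bound, so 5 is optimal.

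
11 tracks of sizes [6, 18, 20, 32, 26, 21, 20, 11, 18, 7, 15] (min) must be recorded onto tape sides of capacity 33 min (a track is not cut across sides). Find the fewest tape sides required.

7

Total = 32 + 26 + 21 + 20 + 20 + 18 + 18 + 15 + 11 + 7 + 6 = 194 min.
Lower bound: ⌈194/33⌉ = 6 tape sides.
Also, 7 tracks each exceed 33/2 min, and no two of those can share a side, so at least 7 tape sides are needed.
A packing using 7 tape sides:
  side 1: 32 = 32
  side 2: 26 + 7 = 33
  side 3: 21 + 11 = 32
  side 4: 20 + 6 = 26
  side 5: 20 = 20
  side 6: 18 + 15 = 33
  side 7: 18 = 18
This matches the lower bound, so 7 is optimal.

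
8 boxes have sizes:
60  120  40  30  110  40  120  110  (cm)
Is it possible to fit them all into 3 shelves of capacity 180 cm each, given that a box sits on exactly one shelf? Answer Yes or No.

No

Total = 630 cm; ⌈630/180⌉ = 4.
At least 4 shelves are required, but only 3 are allowed.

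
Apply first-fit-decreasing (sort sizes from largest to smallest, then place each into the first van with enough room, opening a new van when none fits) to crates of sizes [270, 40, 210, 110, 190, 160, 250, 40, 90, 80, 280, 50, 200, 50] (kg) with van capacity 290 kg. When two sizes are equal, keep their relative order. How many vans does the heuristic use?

Sorted descending: 280, 270, 250, 210, 200, 190, 160, 110, 90, 80, 50, 50, 40, 40.
  280 → van 1 (new)  [load 280/290]
  270 → van 2 (new)  [load 270/290]
  250 → van 3 (new)  [load 250/290]
  210 → van 4 (new)  [load 210/290]
  200 → van 5 (new)  [load 200/290]
  190 → van 6 (new)  [load 190/290]
  160 → van 7 (new)  [load 160/290]
  110 → van 7  [load 270/290]
  90 → van 5  [load 290/290]
  80 → van 4  [load 290/290]
  50 → van 6  [load 240/290]
  50 → van 6  [load 290/290]
  40 → van 3  [load 290/290]
  40 → van 8 (new)  [load 40/290]
8 vans opened.

8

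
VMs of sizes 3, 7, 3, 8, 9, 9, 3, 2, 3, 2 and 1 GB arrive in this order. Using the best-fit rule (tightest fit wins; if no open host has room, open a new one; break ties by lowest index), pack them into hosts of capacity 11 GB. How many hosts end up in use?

  3 → host 1 (new)  [load 3/11]
  7 → host 1  [load 10/11]
  3 → host 2 (new)  [load 3/11]
  8 → host 2  [load 11/11]
  9 → host 3 (new)  [load 9/11]
  9 → host 4 (new)  [load 9/11]
  3 → host 5 (new)  [load 3/11]
  2 → host 3  [load 11/11]
  3 → host 5  [load 6/11]
  2 → host 4  [load 11/11]
  1 → host 1  [load 11/11]
5 hosts opened.

5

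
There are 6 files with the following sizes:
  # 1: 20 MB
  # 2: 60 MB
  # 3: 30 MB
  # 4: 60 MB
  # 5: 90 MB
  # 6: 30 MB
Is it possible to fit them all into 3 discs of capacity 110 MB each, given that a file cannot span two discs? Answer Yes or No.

A valid assignment using 3 discs:
  disc 1: 90 + 20 = 110
  disc 2: 60 + 30 = 90
  disc 3: 60 + 30 = 90
Every load is within 110 MB, so 3 discs suffice.

Yes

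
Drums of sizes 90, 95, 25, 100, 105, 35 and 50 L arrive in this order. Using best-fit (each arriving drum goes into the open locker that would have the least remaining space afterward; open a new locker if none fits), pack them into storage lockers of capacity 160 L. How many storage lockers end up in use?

  90 → locker 1 (new)  [load 90/160]
  95 → locker 2 (new)  [load 95/160]
  25 → locker 2  [load 120/160]
  100 → locker 3 (new)  [load 100/160]
  105 → locker 4 (new)  [load 105/160]
  35 → locker 2  [load 155/160]
  50 → locker 4  [load 155/160]
4 storage lockers opened.

4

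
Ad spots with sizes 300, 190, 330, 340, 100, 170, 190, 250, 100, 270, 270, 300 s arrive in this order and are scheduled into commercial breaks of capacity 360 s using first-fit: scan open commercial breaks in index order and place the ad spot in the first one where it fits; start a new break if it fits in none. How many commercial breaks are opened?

9

  300 → break 1 (new)  [load 300/360]
  190 → break 2 (new)  [load 190/360]
  330 → break 3 (new)  [load 330/360]
  340 → break 4 (new)  [load 340/360]
  100 → break 2  [load 290/360]
  170 → break 5 (new)  [load 170/360]
  190 → break 5  [load 360/360]
  250 → break 6 (new)  [load 250/360]
  100 → break 6  [load 350/360]
  270 → break 7 (new)  [load 270/360]
  270 → break 8 (new)  [load 270/360]
  300 → break 9 (new)  [load 300/360]
9 commercial breaks opened.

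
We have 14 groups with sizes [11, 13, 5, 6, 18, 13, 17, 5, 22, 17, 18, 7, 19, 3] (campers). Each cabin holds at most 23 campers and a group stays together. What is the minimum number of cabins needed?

Total = 22 + 19 + 18 + 18 + 17 + 17 + 13 + 13 + 11 + 7 + 6 + 5 + 5 + 3 = 174 campers.
Lower bound: ⌈174/23⌉ = 8 cabins.
A packing using 9 cabins:
  cabin 1: 22 = 22
  cabin 2: 19 + 3 = 22
  cabin 3: 18 + 5 = 23
  cabin 4: 18 + 5 = 23
  cabin 5: 17 + 6 = 23
  cabin 6: 17 = 17
  cabin 7: 13 + 7 = 20
  cabin 8: 13 = 13
  cabin 9: 11 = 11
No arrangement into 8 cabins stays within capacity, so 9 is optimal.

9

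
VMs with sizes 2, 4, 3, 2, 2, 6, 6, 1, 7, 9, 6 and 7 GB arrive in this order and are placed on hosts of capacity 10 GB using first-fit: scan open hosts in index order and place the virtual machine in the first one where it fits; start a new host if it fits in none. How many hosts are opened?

7

  2 → host 1 (new)  [load 2/10]
  4 → host 1  [load 6/10]
  3 → host 1  [load 9/10]
  2 → host 2 (new)  [load 2/10]
  2 → host 2  [load 4/10]
  6 → host 2  [load 10/10]
  6 → host 3 (new)  [load 6/10]
  1 → host 1  [load 10/10]
  7 → host 4 (new)  [load 7/10]
  9 → host 5 (new)  [load 9/10]
  6 → host 6 (new)  [load 6/10]
  7 → host 7 (new)  [load 7/10]
7 hosts opened.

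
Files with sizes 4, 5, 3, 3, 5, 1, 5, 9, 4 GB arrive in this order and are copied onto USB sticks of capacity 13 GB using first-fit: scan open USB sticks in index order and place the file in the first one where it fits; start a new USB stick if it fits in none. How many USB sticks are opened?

  4 → USB stick 1 (new)  [load 4/13]
  5 → USB stick 1  [load 9/13]
  3 → USB stick 1  [load 12/13]
  3 → USB stick 2 (new)  [load 3/13]
  5 → USB stick 2  [load 8/13]
  1 → USB stick 1  [load 13/13]
  5 → USB stick 2  [load 13/13]
  9 → USB stick 3 (new)  [load 9/13]
  4 → USB stick 3  [load 13/13]
3 USB sticks opened.

3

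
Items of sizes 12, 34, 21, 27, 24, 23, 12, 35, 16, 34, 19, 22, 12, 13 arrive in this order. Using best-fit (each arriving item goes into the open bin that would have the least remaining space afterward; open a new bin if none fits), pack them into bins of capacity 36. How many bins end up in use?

  12 → bin 1 (new)  [load 12/36]
  34 → bin 2 (new)  [load 34/36]
  21 → bin 1  [load 33/36]
  27 → bin 3 (new)  [load 27/36]
  24 → bin 4 (new)  [load 24/36]
  23 → bin 5 (new)  [load 23/36]
  12 → bin 4  [load 36/36]
  35 → bin 6 (new)  [load 35/36]
  16 → bin 7 (new)  [load 16/36]
  34 → bin 8 (new)  [load 34/36]
  19 → bin 7  [load 35/36]
  22 → bin 9 (new)  [load 22/36]
  12 → bin 5  [load 35/36]
  13 → bin 9  [load 35/36]
9 bins opened.

9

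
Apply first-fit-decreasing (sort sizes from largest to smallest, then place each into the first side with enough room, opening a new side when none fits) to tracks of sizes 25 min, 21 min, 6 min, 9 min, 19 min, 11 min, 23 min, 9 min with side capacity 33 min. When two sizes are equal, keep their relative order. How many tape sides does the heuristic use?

Sorted descending: 25, 23, 21, 19, 11, 9, 9, 6.
  25 → side 1 (new)  [load 25/33]
  23 → side 2 (new)  [load 23/33]
  21 → side 3 (new)  [load 21/33]
  19 → side 4 (new)  [load 19/33]
  11 → side 3  [load 32/33]
  9 → side 2  [load 32/33]
  9 → side 4  [load 28/33]
  6 → side 1  [load 31/33]
4 tape sides opened.

4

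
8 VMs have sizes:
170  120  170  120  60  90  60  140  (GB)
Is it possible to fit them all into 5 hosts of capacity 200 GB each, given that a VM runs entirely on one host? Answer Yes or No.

Total = 930 GB; ⌈930/200⌉ = 5.
The bound of 5 does not rule out 5, but exhaustive search shows no assignment into 5 hosts of capacity 200 GB exists — the minimum is 6.

No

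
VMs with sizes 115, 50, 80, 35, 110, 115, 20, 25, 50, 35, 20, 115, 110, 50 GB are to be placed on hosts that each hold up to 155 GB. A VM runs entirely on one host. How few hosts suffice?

7

Total = 115 + 115 + 115 + 110 + 110 + 80 + 50 + 50 + 50 + 35 + 35 + 25 + 20 + 20 = 930 GB.
Lower bound: ⌈930/155⌉ = 6 hosts.
A packing using 7 hosts:
  host 1: 115 + 35 = 150
  host 2: 115 + 35 = 150
  host 3: 115 + 25 = 140
  host 4: 110 + 20 + 20 = 150
  host 5: 110 = 110
  host 6: 80 + 50 = 130
  host 7: 50 + 50 = 100
No arrangement into 6 hosts stays within capacity, so 7 is optimal.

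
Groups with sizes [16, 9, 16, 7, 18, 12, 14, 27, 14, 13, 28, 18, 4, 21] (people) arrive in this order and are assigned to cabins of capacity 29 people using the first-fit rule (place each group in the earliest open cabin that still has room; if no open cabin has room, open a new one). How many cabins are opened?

  16 → cabin 1 (new)  [load 16/29]
  9 → cabin 1  [load 25/29]
  16 → cabin 2 (new)  [load 16/29]
  7 → cabin 2  [load 23/29]
  18 → cabin 3 (new)  [load 18/29]
  12 → cabin 4 (new)  [load 12/29]
  14 → cabin 4  [load 26/29]
  27 → cabin 5 (new)  [load 27/29]
  14 → cabin 6 (new)  [load 14/29]
  13 → cabin 6  [load 27/29]
  28 → cabin 7 (new)  [load 28/29]
  18 → cabin 8 (new)  [load 18/29]
  4 → cabin 1  [load 29/29]
  21 → cabin 9 (new)  [load 21/29]
9 cabins opened.

9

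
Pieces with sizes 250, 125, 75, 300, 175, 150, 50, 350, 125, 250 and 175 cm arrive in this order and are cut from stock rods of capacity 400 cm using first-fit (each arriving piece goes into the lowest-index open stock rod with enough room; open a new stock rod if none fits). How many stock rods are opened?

  250 → stock rod 1 (new)  [load 250/400]
  125 → stock rod 1  [load 375/400]
  75 → stock rod 2 (new)  [load 75/400]
  300 → stock rod 2  [load 375/400]
  175 → stock rod 3 (new)  [load 175/400]
  150 → stock rod 3  [load 325/400]
  50 → stock rod 3  [load 375/400]
  350 → stock rod 4 (new)  [load 350/400]
  125 → stock rod 5 (new)  [load 125/400]
  250 → stock rod 5  [load 375/400]
  175 → stock rod 6 (new)  [load 175/400]
6 stock rods opened.

6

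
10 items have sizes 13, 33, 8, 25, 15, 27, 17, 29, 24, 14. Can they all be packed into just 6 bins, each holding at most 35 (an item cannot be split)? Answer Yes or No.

No

Total = 205; ⌈205/35⌉ = 6.
The bound of 6 does not rule out 6, but exhaustive search shows no assignment into 6 bins of capacity 35 exists — the minimum is 7.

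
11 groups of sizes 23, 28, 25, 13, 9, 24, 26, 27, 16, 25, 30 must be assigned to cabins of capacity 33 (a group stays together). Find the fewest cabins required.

Total = 30 + 28 + 27 + 26 + 25 + 25 + 24 + 23 + 16 + 13 + 9 = 246.
Lower bound: ⌈246/33⌉ = 8 cabins.
A packing using 9 cabins:
  cabin 1: 30 = 30
  cabin 2: 28 = 28
  cabin 3: 27 = 27
  cabin 4: 26 = 26
  cabin 5: 25 = 25
  cabin 6: 25 = 25
  cabin 7: 24 + 9 = 33
  cabin 8: 23 = 23
  cabin 9: 16 + 13 = 29
No arrangement into 8 cabins stays within capacity, so 9 is optimal.

9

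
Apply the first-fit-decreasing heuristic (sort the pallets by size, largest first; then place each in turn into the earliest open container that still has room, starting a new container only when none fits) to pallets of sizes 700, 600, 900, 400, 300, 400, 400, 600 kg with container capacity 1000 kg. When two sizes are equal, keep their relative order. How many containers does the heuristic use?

Sorted descending: 900, 700, 600, 600, 400, 400, 400, 300.
  900 → container 1 (new)  [load 900/1000]
  700 → container 2 (new)  [load 700/1000]
  600 → container 3 (new)  [load 600/1000]
  600 → container 4 (new)  [load 600/1000]
  400 → container 3  [load 1000/1000]
  400 → container 4  [load 1000/1000]
  400 → container 5 (new)  [load 400/1000]
  300 → container 2  [load 1000/1000]
5 containers opened.

5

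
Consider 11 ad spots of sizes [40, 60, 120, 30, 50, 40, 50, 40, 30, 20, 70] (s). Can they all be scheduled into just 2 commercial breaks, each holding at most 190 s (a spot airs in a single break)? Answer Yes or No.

Total = 550 s; ⌈550/190⌉ = 3.
At least 3 commercial breaks are required, but only 2 are allowed.

No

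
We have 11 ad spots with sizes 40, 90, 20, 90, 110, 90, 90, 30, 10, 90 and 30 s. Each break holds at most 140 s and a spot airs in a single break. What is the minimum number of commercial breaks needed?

6

Total = 110 + 90 + 90 + 90 + 90 + 90 + 40 + 30 + 30 + 20 + 10 = 690 s.
Lower bound: ⌈690/140⌉ = 5 commercial breaks.
Also, 6 ad spots each exceed 70 s, and no two of those can share a break, so at least 6 commercial breaks are needed.
A packing using 6 commercial breaks:
  break 1: 110 + 30 = 140
  break 2: 90 + 40 + 10 = 140
  break 3: 90 + 30 + 20 = 140
  break 4: 90 = 90
  break 5: 90 = 90
  break 6: 90 = 90
This matches the lower bound, so 6 is optimal.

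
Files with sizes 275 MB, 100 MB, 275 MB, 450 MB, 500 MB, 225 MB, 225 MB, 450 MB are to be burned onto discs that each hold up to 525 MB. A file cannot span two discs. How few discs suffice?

Total = 500 + 450 + 450 + 275 + 275 + 225 + 225 + 100 = 2500 MB.
Lower bound: ⌈2500/525⌉ = 5 discs.
A packing using 6 discs:
  disc 1: 500 = 500
  disc 2: 450 = 450
  disc 3: 450 = 450
  disc 4: 275 + 225 = 500
  disc 5: 275 + 225 = 500
  disc 6: 100 = 100
No arrangement into 5 discs stays within capacity, so 6 is optimal.

6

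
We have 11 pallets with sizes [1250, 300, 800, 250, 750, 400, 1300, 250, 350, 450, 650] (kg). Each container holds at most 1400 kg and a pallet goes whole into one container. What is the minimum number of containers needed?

5

Total = 1300 + 1250 + 800 + 750 + 650 + 450 + 400 + 350 + 300 + 250 + 250 = 6750 kg.
Lower bound: ⌈6750/1400⌉ = 5 containers.
A packing using 5 containers:
  container 1: 1300 = 1300
  container 2: 1250 = 1250
  container 3: 800 + 350 + 250 = 1400
  container 4: 750 + 650 = 1400
  container 5: 450 + 400 + 300 + 250 = 1400
This matches the lower bound, so 5 is optimal.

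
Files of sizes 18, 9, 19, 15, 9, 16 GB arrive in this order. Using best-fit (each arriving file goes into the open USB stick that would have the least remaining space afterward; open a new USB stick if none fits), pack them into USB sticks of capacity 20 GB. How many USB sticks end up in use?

5

  18 → USB stick 1 (new)  [load 18/20]
  9 → USB stick 2 (new)  [load 9/20]
  19 → USB stick 3 (new)  [load 19/20]
  15 → USB stick 4 (new)  [load 15/20]
  9 → USB stick 2  [load 18/20]
  16 → USB stick 5 (new)  [load 16/20]
5 USB sticks opened.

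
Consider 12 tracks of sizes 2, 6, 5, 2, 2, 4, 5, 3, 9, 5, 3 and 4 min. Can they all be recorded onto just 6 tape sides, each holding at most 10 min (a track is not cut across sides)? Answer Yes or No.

Yes

A valid assignment using 6 tape sides:
  side 1: 9 = 9
  side 2: 6 + 4 = 10
  side 3: 5 + 5 = 10
  side 4: 5 + 4 = 9
  side 5: 3 + 3 + 2 + 2 = 10
  side 6: 2 = 2
Every load is within 10 min, so 6 tape sides suffice.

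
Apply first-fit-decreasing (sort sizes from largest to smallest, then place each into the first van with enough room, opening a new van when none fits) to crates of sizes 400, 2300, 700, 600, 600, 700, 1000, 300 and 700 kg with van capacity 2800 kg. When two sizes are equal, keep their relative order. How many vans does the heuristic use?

3

Sorted descending: 2300, 1000, 700, 700, 700, 600, 600, 400, 300.
  2300 → van 1 (new)  [load 2300/2800]
  1000 → van 2 (new)  [load 1000/2800]
  700 → van 2  [load 1700/2800]
  700 → van 2  [load 2400/2800]
  700 → van 3 (new)  [load 700/2800]
  600 → van 3  [load 1300/2800]
  600 → van 3  [load 1900/2800]
  400 → van 1  [load 2700/2800]
  300 → van 2  [load 2700/2800]
3 vans opened.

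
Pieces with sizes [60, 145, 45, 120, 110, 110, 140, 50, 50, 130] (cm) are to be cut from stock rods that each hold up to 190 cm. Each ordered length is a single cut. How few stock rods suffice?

6

Total = 145 + 140 + 130 + 120 + 110 + 110 + 60 + 50 + 50 + 45 = 960 cm.
Lower bound: ⌈960/190⌉ = 6 stock rods.
A packing using 6 stock rods:
  stock rod 1: 145 + 45 = 190
  stock rod 2: 140 + 50 = 190
  stock rod 3: 130 + 60 = 190
  stock rod 4: 120 + 50 = 170
  stock rod 5: 110 = 110
  stock rod 6: 110 = 110
This matches the lower bound, so 6 is optimal.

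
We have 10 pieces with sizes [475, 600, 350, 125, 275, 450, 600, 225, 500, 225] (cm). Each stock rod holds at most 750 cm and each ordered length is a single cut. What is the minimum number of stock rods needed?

Total = 600 + 600 + 500 + 475 + 450 + 350 + 275 + 225 + 225 + 125 = 3825 cm.
Lower bound: ⌈3825/750⌉ = 6 stock rods.
A packing using 6 stock rods:
  stock rod 1: 600 + 125 = 725
  stock rod 2: 600 = 600
  stock rod 3: 500 + 225 = 725
  stock rod 4: 475 + 275 = 750
  stock rod 5: 450 + 225 = 675
  stock rod 6: 350 = 350
This matches the lower bound, so 6 is optimal.

6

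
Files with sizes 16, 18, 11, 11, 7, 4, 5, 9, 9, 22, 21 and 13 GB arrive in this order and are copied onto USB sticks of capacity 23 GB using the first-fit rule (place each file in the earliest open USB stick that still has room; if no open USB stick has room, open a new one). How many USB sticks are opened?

  16 → USB stick 1 (new)  [load 16/23]
  18 → USB stick 2 (new)  [load 18/23]
  11 → USB stick 3 (new)  [load 11/23]
  11 → USB stick 3  [load 22/23]
  7 → USB stick 1  [load 23/23]
  4 → USB stick 2  [load 22/23]
  5 → USB stick 4 (new)  [load 5/23]
  9 → USB stick 4  [load 14/23]
  9 → USB stick 4  [load 23/23]
  22 → USB stick 5 (new)  [load 22/23]
  21 → USB stick 6 (new)  [load 21/23]
  13 → USB stick 7 (new)  [load 13/23]
7 USB sticks opened.

7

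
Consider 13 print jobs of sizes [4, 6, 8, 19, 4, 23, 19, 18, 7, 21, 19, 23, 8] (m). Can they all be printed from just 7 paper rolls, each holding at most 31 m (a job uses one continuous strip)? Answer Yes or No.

Yes

A valid assignment using 7 paper rolls:
  roll 1: 23 + 8 = 31
  roll 2: 23 + 8 = 31
  roll 3: 21 + 7 = 28
  roll 4: 19 + 6 + 4 = 29
  roll 5: 19 + 4 = 23
  roll 6: 19 = 19
  roll 7: 18 = 18
Every load is within 31 m, so 7 paper rolls suffice.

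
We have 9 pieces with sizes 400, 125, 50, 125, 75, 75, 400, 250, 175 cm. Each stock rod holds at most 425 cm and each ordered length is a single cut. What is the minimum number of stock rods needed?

Total = 400 + 400 + 250 + 175 + 125 + 125 + 75 + 75 + 50 = 1675 cm.
Lower bound: ⌈1675/425⌉ = 4 stock rods.
A packing using 5 stock rods:
  stock rod 1: 400 = 400
  stock rod 2: 400 = 400
  stock rod 3: 250 + 175 = 425
  stock rod 4: 125 + 125 + 75 + 75 = 400
  stock rod 5: 50 = 50
No arrangement into 4 stock rods stays within capacity, so 5 is optimal.

5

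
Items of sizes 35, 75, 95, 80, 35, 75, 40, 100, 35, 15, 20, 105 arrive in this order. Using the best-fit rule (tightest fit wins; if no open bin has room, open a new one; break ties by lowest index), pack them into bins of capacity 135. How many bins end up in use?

6

  35 → bin 1 (new)  [load 35/135]
  75 → bin 1  [load 110/135]
  95 → bin 2 (new)  [load 95/135]
  80 → bin 3 (new)  [load 80/135]
  35 → bin 2  [load 130/135]
  75 → bin 4 (new)  [load 75/135]
  40 → bin 3  [load 120/135]
  100 → bin 5 (new)  [load 100/135]
  35 → bin 5  [load 135/135]
  15 → bin 3  [load 135/135]
  20 → bin 1  [load 130/135]
  105 → bin 6 (new)  [load 105/135]
6 bins opened.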